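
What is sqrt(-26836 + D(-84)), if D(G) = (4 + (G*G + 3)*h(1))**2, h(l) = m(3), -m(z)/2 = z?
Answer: 12*sqrt(12454831) ≈ 42350.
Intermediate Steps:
m(z) = -2*z
h(l) = -6 (h(l) = -2*3 = -6)
D(G) = (-14 - 6*G**2)**2 (D(G) = (4 + (G*G + 3)*(-6))**2 = (4 + (G**2 + 3)*(-6))**2 = (4 + (3 + G**2)*(-6))**2 = (4 + (-18 - 6*G**2))**2 = (-14 - 6*G**2)**2)
sqrt(-26836 + D(-84)) = sqrt(-26836 + 4*(7 + 3*(-84)**2)**2) = sqrt(-26836 + 4*(7 + 3*7056)**2) = sqrt(-26836 + 4*(7 + 21168)**2) = sqrt(-26836 + 4*21175**2) = sqrt(-26836 + 4*448380625) = sqrt(-26836 + 1793522500) = sqrt(1793495664) = 12*sqrt(12454831)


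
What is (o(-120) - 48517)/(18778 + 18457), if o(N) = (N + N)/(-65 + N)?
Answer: -1795081/1377695 ≈ -1.3030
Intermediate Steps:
o(N) = 2*N/(-65 + N) (o(N) = (2*N)/(-65 + N) = 2*N/(-65 + N))
(o(-120) - 48517)/(18778 + 18457) = (2*(-120)/(-65 - 120) - 48517)/(18778 + 18457) = (2*(-120)/(-185) - 48517)/37235 = (2*(-120)*(-1/185) - 48517)*(1/37235) = (48/37 - 48517)*(1/37235) = -1795081/37*1/37235 = -1795081/1377695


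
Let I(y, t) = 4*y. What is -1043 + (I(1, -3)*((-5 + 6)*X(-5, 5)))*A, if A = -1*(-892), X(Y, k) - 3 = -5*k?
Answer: -79539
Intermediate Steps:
X(Y, k) = 3 - 5*k
A = 892
-1043 + (I(1, -3)*((-5 + 6)*X(-5, 5)))*A = -1043 + ((4*1)*((-5 + 6)*(3 - 5*5)))*892 = -1043 + (4*(1*(3 - 25)))*892 = -1043 + (4*(1*(-22)))*892 = -1043 + (4*(-22))*892 = -1043 - 88*892 = -1043 - 78496 = -79539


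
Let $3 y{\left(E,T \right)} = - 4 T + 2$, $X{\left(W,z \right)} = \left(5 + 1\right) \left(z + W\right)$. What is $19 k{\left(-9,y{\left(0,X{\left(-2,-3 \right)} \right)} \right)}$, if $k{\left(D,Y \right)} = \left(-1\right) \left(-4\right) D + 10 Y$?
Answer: $\frac{21128}{3} \approx 7042.7$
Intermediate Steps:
$X{\left(W,z \right)} = 6 W + 6 z$ ($X{\left(W,z \right)} = 6 \left(W + z\right) = 6 W + 6 z$)
$y{\left(E,T \right)} = \frac{2}{3} - \frac{4 T}{3}$ ($y{\left(E,T \right)} = \frac{- 4 T + 2}{3} = \frac{2 - 4 T}{3} = \frac{2}{3} - \frac{4 T}{3}$)
$k{\left(D,Y \right)} = 4 D + 10 Y$
$19 k{\left(-9,y{\left(0,X{\left(-2,-3 \right)} \right)} \right)} = 19 \left(4 \left(-9\right) + 10 \left(\frac{2}{3} - \frac{4 \left(6 \left(-2\right) + 6 \left(-3\right)\right)}{3}\right)\right) = 19 \left(-36 + 10 \left(\frac{2}{3} - \frac{4 \left(-12 - 18\right)}{3}\right)\right) = 19 \left(-36 + 10 \left(\frac{2}{3} - -40\right)\right) = 19 \left(-36 + 10 \left(\frac{2}{3} + 40\right)\right) = 19 \left(-36 + 10 \cdot \frac{122}{3}\right) = 19 \left(-36 + \frac{1220}{3}\right) = 19 \cdot \frac{1112}{3} = \frac{21128}{3}$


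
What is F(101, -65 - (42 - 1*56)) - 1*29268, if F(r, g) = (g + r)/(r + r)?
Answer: -2956043/101 ≈ -29268.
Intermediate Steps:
F(r, g) = (g + r)/(2*r) (F(r, g) = (g + r)/((2*r)) = (g + r)*(1/(2*r)) = (g + r)/(2*r))
F(101, -65 - (42 - 1*56)) - 1*29268 = (1/2)*((-65 - (42 - 1*56)) + 101)/101 - 1*29268 = (1/2)*(1/101)*((-65 - (42 - 56)) + 101) - 29268 = (1/2)*(1/101)*((-65 - 1*(-14)) + 101) - 29268 = (1/2)*(1/101)*((-65 + 14) + 101) - 29268 = (1/2)*(1/101)*(-51 + 101) - 29268 = (1/2)*(1/101)*50 - 29268 = 25/101 - 29268 = -2956043/101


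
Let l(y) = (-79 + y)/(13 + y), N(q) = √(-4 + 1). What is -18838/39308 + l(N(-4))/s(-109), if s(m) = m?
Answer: (-1046325*√3 + 11794057*I)/(2142286*(√3 - 13*I)) ≈ -0.42462 - 0.0084995*I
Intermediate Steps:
N(q) = I*√3 (N(q) = √(-3) = I*√3)
l(y) = (-79 + y)/(13 + y)
-18838/39308 + l(N(-4))/s(-109) = -18838/39308 + ((-79 + I*√3)/(13 + I*√3))/(-109) = -18838*1/39308 + ((-79 + I*√3)/(13 + I*√3))*(-1/109) = -9419/19654 - (-79 + I*√3)/(109*(13 + I*√3))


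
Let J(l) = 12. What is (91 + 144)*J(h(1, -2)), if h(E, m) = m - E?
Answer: 2820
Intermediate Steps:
(91 + 144)*J(h(1, -2)) = (91 + 144)*12 = 235*12 = 2820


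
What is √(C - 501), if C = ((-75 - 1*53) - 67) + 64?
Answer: 2*I*√158 ≈ 25.14*I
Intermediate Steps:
C = -131 (C = ((-75 - 53) - 67) + 64 = (-128 - 67) + 64 = -195 + 64 = -131)
√(C - 501) = √(-131 - 501) = √(-632) = 2*I*√158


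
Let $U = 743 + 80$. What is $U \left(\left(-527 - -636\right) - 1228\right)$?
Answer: $-920937$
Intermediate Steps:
$U = 823$
$U \left(\left(-527 - -636\right) - 1228\right) = 823 \left(\left(-527 - -636\right) - 1228\right) = 823 \left(\left(-527 + 636\right) - 1228\right) = 823 \left(109 - 1228\right) = 823 \left(-1119\right) = -920937$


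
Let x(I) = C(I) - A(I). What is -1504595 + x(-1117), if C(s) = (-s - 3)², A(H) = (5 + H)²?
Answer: -1500143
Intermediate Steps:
C(s) = (-3 - s)²
x(I) = (3 + I)² - (5 + I)²
-1504595 + x(-1117) = -1504595 + (-16 - 4*(-1117)) = -1504595 + (-16 + 4468) = -1504595 + 4452 = -1500143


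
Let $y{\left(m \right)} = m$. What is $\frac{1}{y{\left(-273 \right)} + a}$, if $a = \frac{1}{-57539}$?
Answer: $- \frac{57539}{15708148} \approx -0.003663$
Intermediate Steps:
$a = - \frac{1}{57539} \approx -1.738 \cdot 10^{-5}$
$\frac{1}{y{\left(-273 \right)} + a} = \frac{1}{-273 - \frac{1}{57539}} = \frac{1}{- \frac{15708148}{57539}} = - \frac{57539}{15708148}$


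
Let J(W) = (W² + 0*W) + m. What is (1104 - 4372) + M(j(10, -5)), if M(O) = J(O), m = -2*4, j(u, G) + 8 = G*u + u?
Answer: -972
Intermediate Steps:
j(u, G) = -8 + u + G*u (j(u, G) = -8 + (G*u + u) = -8 + (u + G*u) = -8 + u + G*u)
m = -8
J(W) = -8 + W² (J(W) = (W² + 0*W) - 8 = (W² + 0) - 8 = W² - 8 = -8 + W²)
M(O) = -8 + O²
(1104 - 4372) + M(j(10, -5)) = (1104 - 4372) + (-8 + (-8 + 10 - 5*10)²) = -3268 + (-8 + (-8 + 10 - 50)²) = -3268 + (-8 + (-48)²) = -3268 + (-8 + 2304) = -3268 + 2296 = -972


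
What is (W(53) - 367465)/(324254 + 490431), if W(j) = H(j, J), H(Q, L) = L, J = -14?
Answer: -367479/814685 ≈ -0.45107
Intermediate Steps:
W(j) = -14
(W(53) - 367465)/(324254 + 490431) = (-14 - 367465)/(324254 + 490431) = -367479/814685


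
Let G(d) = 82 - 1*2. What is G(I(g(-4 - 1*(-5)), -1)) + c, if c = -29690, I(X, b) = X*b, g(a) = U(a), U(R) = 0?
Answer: -29610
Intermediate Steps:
g(a) = 0
G(d) = 80 (G(d) = 82 - 2 = 80)
G(I(g(-4 - 1*(-5)), -1)) + c = 80 - 29690 = -29610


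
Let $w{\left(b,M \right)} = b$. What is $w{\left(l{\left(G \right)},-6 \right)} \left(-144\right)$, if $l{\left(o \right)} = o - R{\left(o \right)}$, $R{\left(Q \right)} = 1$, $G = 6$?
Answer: $-720$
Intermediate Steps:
$l{\left(o \right)} = -1 + o$ ($l{\left(o \right)} = o - 1 = -1 + o$)
$w{\left(l{\left(G \right)},-6 \right)} \left(-144\right) = \left(-1 + 6\right) \left(-144\right) = 5 \left(-144\right) = -720$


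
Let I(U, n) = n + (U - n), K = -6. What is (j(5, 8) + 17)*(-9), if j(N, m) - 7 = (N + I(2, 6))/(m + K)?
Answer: -495/2 ≈ -247.50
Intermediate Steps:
I(U, n) = U
j(N, m) = 7 + (2 + N)/(-6 + m) (j(N, m) = 7 + (N + 2)/(m - 6) = 7 + (2 + N)/(-6 + m))
(j(5, 8) + 17)*(-9) = ((-40 + 5 + 7*8)/(-6 + 8) + 17)*(-9) = ((-40 + 5 + 56)/2 + 17)*(-9) = ((½)*21 + 17)*(-9) = (21/2 + 17)*(-9) = (55/2)*(-9) = -495/2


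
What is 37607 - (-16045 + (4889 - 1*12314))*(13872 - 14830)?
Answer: -22446653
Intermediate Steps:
37607 - (-16045 + (4889 - 1*12314))*(13872 - 14830) = 37607 - (-16045 + (4889 - 12314))*(-958) = 37607 - (-16045 - 7425)*(-958) = 37607 - (-23470)*(-958) = 37607 - 1*22484260 = 37607 - 22484260 = -22446653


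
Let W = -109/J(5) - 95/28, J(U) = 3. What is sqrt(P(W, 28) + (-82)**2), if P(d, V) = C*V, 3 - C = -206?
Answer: 4*sqrt(786) ≈ 112.14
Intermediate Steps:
C = 209 (C = 3 - 1*(-206) = 3 + 206 = 209)
W = -3337/84 (W = -109/3 - 95/28 = -3337/84 ≈ -39.726)
P(d, V) = 209*V
sqrt(P(W, 28) + (-82)**2) = sqrt(209*28 + (-82)**2) = sqrt(5852 + 6724) = sqrt(12576) = 4*sqrt(786)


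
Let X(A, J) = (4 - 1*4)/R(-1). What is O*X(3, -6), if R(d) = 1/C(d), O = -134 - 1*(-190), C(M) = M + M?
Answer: 0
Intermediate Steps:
C(M) = 2*M
O = 56 (O = -134 + 190 = 56)
R(d) = 1/(2*d)
X(A, J) = 0 (X(A, J) = (4 - 1*4)/(((1/2)/(-1))) = (4 - 4)/(((1/2)*(-1))) = 0/(-1/2) = -2*0 = 0)
O*X(3, -6) = 56*0 = 0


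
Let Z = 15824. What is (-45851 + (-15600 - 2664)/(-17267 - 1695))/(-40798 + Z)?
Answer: 434704199/236778494 ≈ 1.8359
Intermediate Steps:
(-45851 + (-15600 - 2664)/(-17267 - 1695))/(-40798 + Z) = (-45851 + (-15600 - 2664)/(-17267 - 1695))/(-40798 + 15824) = (-45851 - 18264/(-18962))/(-24974) = (-45851 - 18264*(-1/18962))*(-1/24974) = (-45851 + 9132/9481)*(-1/24974) = -434704199/9481*(-1/24974) = 434704199/236778494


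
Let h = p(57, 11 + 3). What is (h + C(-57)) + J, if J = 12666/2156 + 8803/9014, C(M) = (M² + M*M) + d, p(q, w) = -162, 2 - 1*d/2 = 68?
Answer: 15087853516/2429273 ≈ 6210.9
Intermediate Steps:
d = -132 (d = 4 - 2*68 = 4 - 136 = -132)
C(M) = -132 + 2*M² (C(M) = (M² + M*M) - 132 = (M² + M²) - 132 = 2*M² - 132 = -132 + 2*M²)
h = -162
J = 16643824/2429273 (J = 12666*(1/2156) + 8803*(1/9014) = 6333/1078 + 8803/9014 = 16643824/2429273 ≈ 6.8514)
(h + C(-57)) + J = (-162 + (-132 + 2*(-57)²)) + 16643824/2429273 = (-162 + (-132 + 2*3249)) + 16643824/2429273 = (-162 + (-132 + 6498)) + 16643824/2429273 = (-162 + 6366) + 16643824/2429273 = 6204 + 16643824/2429273 = 15087853516/2429273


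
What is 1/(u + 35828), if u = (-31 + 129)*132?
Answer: 1/48764 ≈ 2.0507e-5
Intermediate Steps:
u = 12936 (u = 98*132 = 12936)
1/(u + 35828) = 1/(12936 + 35828) = 1/48764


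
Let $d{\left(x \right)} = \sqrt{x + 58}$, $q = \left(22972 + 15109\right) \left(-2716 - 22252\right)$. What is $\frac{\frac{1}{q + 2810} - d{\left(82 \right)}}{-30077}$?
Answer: $\frac{1}{28597319817046} + \frac{2 \sqrt{35}}{30077} \approx 0.0003934$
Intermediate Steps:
$q = -950806408$ ($q = 38081 \left(-24968\right) = -950806408$)
$d{\left(x \right)} = \sqrt{58 + x}$
$\frac{\frac{1}{q + 2810} - d{\left(82 \right)}}{-30077} = \frac{\frac{1}{-950806408 + 2810} - \sqrt{58 + 82}}{-30077} = \left(\frac{1}{-950803598} - \sqrt{140}\right) \left(- \frac{1}{30077}\right) = \left(- \frac{1}{950803598} - 2 \sqrt{35}\right) \left(- \frac{1}{30077}\right) = \frac{1}{28597319817046} + \frac{2 \sqrt{35}}{30077}$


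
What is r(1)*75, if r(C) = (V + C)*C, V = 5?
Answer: 450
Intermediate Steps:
r(C) = C*(5 + C) (r(C) = (5 + C)*C = C*(5 + C))
r(1)*75 = (1*(5 + 1))*75 = (1*6)*75 = 6*75 = 450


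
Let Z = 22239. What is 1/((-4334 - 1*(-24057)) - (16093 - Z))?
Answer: 1/25869 ≈ 3.8656e-5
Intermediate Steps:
1/((-4334 - 1*(-24057)) - (16093 - Z)) = 1/((-4334 - 1*(-24057)) - (16093 - 1*22239)) = 1/((-4334 + 24057) - (16093 - 22239)) = 1/(19723 - 1*(-6146)) = 1/(19723 + 6146) = 1/25869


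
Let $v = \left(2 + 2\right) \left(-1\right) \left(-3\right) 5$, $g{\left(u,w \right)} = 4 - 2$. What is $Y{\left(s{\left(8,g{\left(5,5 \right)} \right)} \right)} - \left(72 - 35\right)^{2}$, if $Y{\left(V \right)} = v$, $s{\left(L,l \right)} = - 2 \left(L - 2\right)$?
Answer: $-1309$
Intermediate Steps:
$g{\left(u,w \right)} = 2$
$v = 60$ ($v = 4 \cdot 3 \cdot 5 = 4 \cdot 15 = 60$)
$s{\left(L,l \right)} = 4 - 2 L$ ($s{\left(L,l \right)} = - 2 \left(-2 + L\right) = 4 - 2 L$)
$Y{\left(V \right)} = 60$
$Y{\left(s{\left(8,g{\left(5,5 \right)} \right)} \right)} - \left(72 - 35\right)^{2} = 60 - \left(72 - 35\right)^{2} = 60 - 37^{2} = 60 - 1369 = -1309$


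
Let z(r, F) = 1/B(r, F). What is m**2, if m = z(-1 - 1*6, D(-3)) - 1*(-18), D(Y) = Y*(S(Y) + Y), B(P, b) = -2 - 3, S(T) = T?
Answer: 7921/25 ≈ 316.84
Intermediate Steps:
B(P, b) = -5
D(Y) = 2*Y**2 (D(Y) = Y*(Y + Y) = Y*(2*Y) = 2*Y**2)
z(r, F) = -1/5 (z(r, F) = 1/(-5) = -1/5)
m = 89/5 (m = -1/5 - 1*(-18) = -1/5 + 18 = 89/5 ≈ 17.800)
m**2 = (89/5)**2 = 7921/25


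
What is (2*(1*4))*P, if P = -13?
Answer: -104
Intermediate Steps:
(2*(1*4))*P = (2*(1*4))*(-13) = (2*4)*(-13) = 8*(-13) = -104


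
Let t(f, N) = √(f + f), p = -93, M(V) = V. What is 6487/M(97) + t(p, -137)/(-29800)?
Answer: 6487/97 - I*√186/29800 ≈ 66.876 - 0.00045766*I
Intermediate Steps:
t(f, N) = √2*√f (t(f, N) = √(2*f) = √2*√f)
6487/M(97) + t(p, -137)/(-29800) = 6487/97 + (√2*√(-93))/(-29800) = 6487*(1/97) + (√2*(I*√93))*(-1/29800) = 6487/97 + (I*√186)*(-1/29800) = 6487/97 - I*√186/29800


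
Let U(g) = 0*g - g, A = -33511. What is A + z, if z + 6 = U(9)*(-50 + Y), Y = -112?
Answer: -32059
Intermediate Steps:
U(g) = -g (U(g) = 0 - g = -g)
z = 1452 (z = -6 + (-1*9)*(-50 - 112) = -6 - 9*(-162) = -6 + 1458 = 1452)
A + z = -33511 + 1452 = -32059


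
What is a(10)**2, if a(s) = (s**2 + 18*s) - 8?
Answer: 73984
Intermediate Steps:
a(s) = -8 + s**2 + 18*s
a(10)**2 = (-8 + 10**2 + 18*10)**2 = (-8 + 100 + 180)**2 = 272**2 = 73984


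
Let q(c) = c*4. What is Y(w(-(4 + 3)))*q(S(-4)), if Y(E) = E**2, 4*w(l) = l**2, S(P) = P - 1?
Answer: -12005/4 ≈ -3001.3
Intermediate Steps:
S(P) = -1 + P
q(c) = 4*c
w(l) = l**2/4
Y(w(-(4 + 3)))*q(S(-4)) = ((-(4 + 3))**2/4)**2*(4*(-1 - 4)) = ((-1*7)**2/4)**2*(4*(-5)) = ((1/4)*(-7)**2)**2*(-20) = ((1/4)*49)**2*(-20) = (49/4)**2*(-20) = (2401/16)*(-20) = -12005/4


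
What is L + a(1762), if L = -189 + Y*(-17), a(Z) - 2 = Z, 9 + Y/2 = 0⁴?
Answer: 1881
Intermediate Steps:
Y = -18 (Y = -18 + 2*0⁴ = -18 + 2*0 = -18 + 0 = -18)
a(Z) = 2 + Z
L = 117 (L = -189 - 18*(-17) = -189 + 306 = 117)
L + a(1762) = 117 + (2 + 1762) = 117 + 1764 = 1881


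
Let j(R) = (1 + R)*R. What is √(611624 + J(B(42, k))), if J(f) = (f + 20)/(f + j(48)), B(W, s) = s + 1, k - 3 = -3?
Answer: √3386322992429/2353 ≈ 782.06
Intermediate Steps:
j(R) = R*(1 + R)
k = 0 (k = 3 - 3 = 0)
B(W, s) = 1 + s
J(f) = (20 + f)/(2352 + f) (J(f) = (f + 20)/(f + 48*(1 + 48)) = (20 + f)/(f + 48*49) = (20 + f)/(f + 2352) = (20 + f)/(2352 + f))
√(611624 + J(B(42, k))) = √(611624 + (20 + (1 + 0))/(2352 + (1 + 0))) = √(611624 + (20 + 1)/(2352 + 1)) = √(611624 + 21/2353) = √(1439151293/2353) = √3386322992429/2353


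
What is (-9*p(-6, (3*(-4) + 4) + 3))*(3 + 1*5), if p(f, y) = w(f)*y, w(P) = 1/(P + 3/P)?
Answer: -720/13 ≈ -55.385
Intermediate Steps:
p(f, y) = f*y/(3 + f²) (p(f, y) = (f/(3 + f²))*y = f*y/(3 + f²))
(-9*p(-6, (3*(-4) + 4) + 3))*(3 + 1*5) = (-(-54)*((3*(-4) + 4) + 3)/(3 + (-6)²))*(3 + 1*5) = (-(-54)*((-12 + 4) + 3)/(3 + 36))*(3 + 5) = -(-54)*(-8 + 3)/39*8 = -(-54)*(-5)/39*8 = -9*10/13*8 = -90/13*8 = -720/13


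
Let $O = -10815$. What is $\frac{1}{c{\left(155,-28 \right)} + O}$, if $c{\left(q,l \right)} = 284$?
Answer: $- \frac{1}{10531} \approx -9.4958 \cdot 10^{-5}$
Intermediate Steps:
$\frac{1}{c{\left(155,-28 \right)} + O} = \frac{1}{284 - 10815} = \frac{1}{-10531} = - \frac{1}{10531}$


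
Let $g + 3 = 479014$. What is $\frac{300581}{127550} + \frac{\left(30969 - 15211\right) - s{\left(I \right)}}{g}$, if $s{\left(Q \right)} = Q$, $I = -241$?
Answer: $\frac{146022277841}{61097853050} \approx 2.39$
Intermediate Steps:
$g = 479011$ ($g = -3 + 479014 = 479011$)
$\frac{300581}{127550} + \frac{\left(30969 - 15211\right) - s{\left(I \right)}}{g} = \frac{300581}{127550} + \frac{\left(30969 - 15211\right) - -241}{479011} = 300581 \cdot \frac{1}{127550} + \left(\left(30969 - 15211\right) + 241\right) \frac{1}{479011} = \frac{300581}{127550} + \left(15758 + 241\right) \frac{1}{479011} = \frac{300581}{127550} + 15999 \cdot \frac{1}{479011} = \frac{300581}{127550} + \frac{15999}{479011} = \frac{146022277841}{61097853050}$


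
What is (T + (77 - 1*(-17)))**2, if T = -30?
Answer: 4096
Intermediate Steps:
(T + (77 - 1*(-17)))**2 = (-30 + (77 - 1*(-17)))**2 = (-30 + (77 + 17))**2 = (-30 + 94)**2 = 64**2 = 4096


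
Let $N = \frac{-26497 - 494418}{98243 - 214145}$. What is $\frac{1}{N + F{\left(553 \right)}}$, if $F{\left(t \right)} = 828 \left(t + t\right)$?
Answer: $\frac{115902}{106139863651} \approx 1.092 \cdot 10^{-6}$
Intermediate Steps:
$F{\left(t \right)} = 1656 t$ ($F{\left(t \right)} = 828 \cdot 2 t = 1656 t$)
$N = \frac{520915}{115902}$ ($N = - \frac{520915}{-115902} = \left(-520915\right) \left(- \frac{1}{115902}\right) = \frac{520915}{115902} \approx 4.4944$)
$\frac{1}{N + F{\left(553 \right)}} = \frac{1}{\frac{520915}{115902} + 1656 \cdot 553} = \frac{1}{\frac{520915}{115902} + 915768} = \frac{1}{\frac{106139863651}{115902}} = \frac{115902}{106139863651}$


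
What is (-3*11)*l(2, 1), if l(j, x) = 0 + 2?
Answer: -66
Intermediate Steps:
l(j, x) = 2
(-3*11)*l(2, 1) = -3*11*2 = -33*2 = -66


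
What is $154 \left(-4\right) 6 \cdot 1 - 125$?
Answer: $-3821$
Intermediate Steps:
$154 \left(-4\right) 6 \cdot 1 - 125 = 154 \left(\left(-24\right) 1\right) - 125 = 154 \left(-24\right) - 125 = -3696 - 125 = -3821$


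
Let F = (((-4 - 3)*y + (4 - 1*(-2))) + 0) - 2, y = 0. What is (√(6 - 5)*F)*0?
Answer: 0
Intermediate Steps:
F = 4 (F = (((-4 - 3)*0 + (4 - 1*(-2))) + 0) - 2 = ((-7*0 + (4 + 2)) + 0) - 2 = ((0 + 6) + 0) - 2 = (6 + 0) - 2 = 6 - 2 = 4)
(√(6 - 5)*F)*0 = (√(6 - 5)*4)*0 = (√1*4)*0 = (1*4)*0 = 4*0 = 0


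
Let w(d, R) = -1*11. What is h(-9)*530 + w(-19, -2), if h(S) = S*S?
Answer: 42919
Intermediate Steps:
h(S) = S**2
w(d, R) = -11
h(-9)*530 + w(-19, -2) = (-9)**2*530 - 11 = 81*530 - 11 = 42930 - 11 = 42919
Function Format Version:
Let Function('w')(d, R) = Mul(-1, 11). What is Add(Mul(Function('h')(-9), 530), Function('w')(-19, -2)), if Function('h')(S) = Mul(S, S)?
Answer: 42919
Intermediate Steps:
Function('h')(S) = Pow(S, 2)
Function('w')(d, R) = -11
Add(Mul(Function('h')(-9), 530), Function('w')(-19, -2)) = Add(Mul(Pow(-9, 2), 530), -11) = Add(Mul(81, 530), -11) = Add(42930, -11) = 42919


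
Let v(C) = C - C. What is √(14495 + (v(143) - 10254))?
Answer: √4241 ≈ 65.123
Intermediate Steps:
v(C) = 0
√(14495 + (v(143) - 10254)) = √(14495 + (0 - 10254)) = √(14495 - 10254) = √4241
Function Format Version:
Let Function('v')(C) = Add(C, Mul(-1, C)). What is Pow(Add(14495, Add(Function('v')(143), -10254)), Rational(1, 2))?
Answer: Pow(4241, Rational(1, 2)) ≈ 65.123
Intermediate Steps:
Function('v')(C) = 0
Pow(Add(14495, Add(Function('v')(143), -10254)), Rational(1, 2)) = Pow(Add(14495, Add(0, -10254)), Rational(1, 2)) = Pow(Add(14495, -10254), Rational(1, 2)) = Pow(4241, Rational(1, 2))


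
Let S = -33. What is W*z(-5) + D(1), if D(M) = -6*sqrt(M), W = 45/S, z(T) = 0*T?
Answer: -6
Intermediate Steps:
z(T) = 0
W = -15/11 (W = 45/(-33) = 45*(-1/33) = -15/11 ≈ -1.3636)
W*z(-5) + D(1) = -15/11*0 - 6*sqrt(1) = 0 - 6*1 = 0 - 6 = -6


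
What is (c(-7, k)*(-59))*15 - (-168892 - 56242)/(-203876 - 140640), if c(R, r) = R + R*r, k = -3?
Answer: -2134389187/172258 ≈ -12391.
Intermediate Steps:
(c(-7, k)*(-59))*15 - (-168892 - 56242)/(-203876 - 140640) = (-7*(1 - 3)*(-59))*15 - (-168892 - 56242)/(-203876 - 140640) = (-7*(-2)*(-59))*15 - (-225134)/(-344516) = (14*(-59))*15 - (-225134)*(-1)/344516 = -826*15 - 1*112567/172258 = -12390 - 112567/172258 = -2134389187/172258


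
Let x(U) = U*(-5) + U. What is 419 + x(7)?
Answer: 391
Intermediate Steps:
x(U) = -4*U (x(U) = -5*U + U = -4*U)
419 + x(7) = 419 - 4*7 = 419 - 28 = 391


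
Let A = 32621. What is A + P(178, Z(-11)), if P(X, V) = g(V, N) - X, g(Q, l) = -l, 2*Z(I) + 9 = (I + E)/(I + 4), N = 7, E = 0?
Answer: 32436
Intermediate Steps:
Z(I) = -9/2 + I/(2*(4 + I)) (Z(I) = -9/2 + ((I + 0)/(I + 4))/2 = -9/2 + (I/(4 + I))/2 = -9/2 + I/(2*(4 + I)))
P(X, V) = -7 - X (P(X, V) = -1*7 - X = -7 - X)
A + P(178, Z(-11)) = 32621 + (-7 - 1*178) = 32621 + (-7 - 178) = 32621 - 185 = 32436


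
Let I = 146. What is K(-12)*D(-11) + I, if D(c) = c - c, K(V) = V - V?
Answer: 146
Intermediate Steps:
K(V) = 0
D(c) = 0
K(-12)*D(-11) + I = 0*0 + 146 = 0 + 146 = 146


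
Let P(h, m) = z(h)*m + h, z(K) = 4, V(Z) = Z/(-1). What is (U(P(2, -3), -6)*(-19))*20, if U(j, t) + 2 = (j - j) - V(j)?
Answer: 4560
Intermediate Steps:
V(Z) = -Z (V(Z) = Z*(-1) = -Z)
P(h, m) = h + 4*m (P(h, m) = 4*m + h = h + 4*m)
U(j, t) = -2 + j (U(j, t) = -2 + ((j - j) - (-1)*j) = -2 + (0 + j) = -2 + j)
(U(P(2, -3), -6)*(-19))*20 = ((-2 + (2 + 4*(-3)))*(-19))*20 = ((-2 + (2 - 12))*(-19))*20 = ((-2 - 10)*(-19))*20 = -12*(-19)*20 = 228*20 = 4560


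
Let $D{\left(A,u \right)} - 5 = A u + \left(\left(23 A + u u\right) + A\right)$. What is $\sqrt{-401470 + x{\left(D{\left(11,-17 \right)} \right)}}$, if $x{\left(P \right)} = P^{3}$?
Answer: $\sqrt{50663341} \approx 7117.8$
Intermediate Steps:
$D{\left(A,u \right)} = 5 + u^{2} + 24 A + A u$ ($D{\left(A,u \right)} = 5 + \left(A u + \left(\left(23 A + u u\right) + A\right)\right) = 5 + \left(A u + \left(\left(23 A + u^{2}\right) + A\right)\right) = 5 + \left(A u + \left(\left(u^{2} + 23 A\right) + A\right)\right) = 5 + \left(A u + \left(u^{2} + 24 A\right)\right) = 5 + \left(u^{2} + 24 A + A u\right) = 5 + u^{2} + 24 A + A u$)
$\sqrt{-401470 + x{\left(D{\left(11,-17 \right)} \right)}} = \sqrt{-401470 + \left(5 + \left(-17\right)^{2} + 24 \cdot 11 + 11 \left(-17\right)\right)^{3}} = \sqrt{-401470 + \left(5 + 289 + 264 - 187\right)^{3}} = \sqrt{-401470 + 371^{3}} = \sqrt{-401470 + 51064811} = \sqrt{50663341}$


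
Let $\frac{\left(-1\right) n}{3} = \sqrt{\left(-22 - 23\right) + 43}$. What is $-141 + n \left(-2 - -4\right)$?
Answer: $-141 - 6 i \sqrt{2} \approx -141.0 - 8.4853 i$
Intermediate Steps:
$n = - 3 i \sqrt{2}$ ($n = - 3 \sqrt{\left(-22 - 23\right) + 43} = - 3 \sqrt{-45 + 43} = - 3 \sqrt{-2} = - 3 i \sqrt{2} \approx - 4.2426 i$)
$-141 + n \left(-2 - -4\right) = -141 + - 3 i \sqrt{2} \left(-2 - -4\right) = -141 + - 3 i \sqrt{2} \left(-2 + 4\right) = -141 + - 3 i \sqrt{2} \cdot 2 = -141 - 6 i \sqrt{2}$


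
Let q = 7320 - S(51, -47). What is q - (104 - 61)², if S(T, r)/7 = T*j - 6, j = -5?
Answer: 7298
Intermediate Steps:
S(T, r) = -42 - 35*T (S(T, r) = 7*(T*(-5) - 6) = 7*(-5*T - 6) = 7*(-6 - 5*T) = -42 - 35*T)
q = 9147 (q = 7320 - (-42 - 35*51) = 7320 - (-42 - 1785) = 7320 - 1*(-1827) = 7320 + 1827 = 9147)
q - (104 - 61)² = 9147 - (104 - 61)² = 9147 - 1*43² = 9147 - 1*1849 = 9147 - 1849 = 7298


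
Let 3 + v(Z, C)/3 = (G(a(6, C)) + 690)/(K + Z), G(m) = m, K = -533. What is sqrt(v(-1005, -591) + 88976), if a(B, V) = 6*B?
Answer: sqrt(52610776646)/769 ≈ 298.27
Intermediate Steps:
v(Z, C) = -9 + 2178/(-533 + Z) (v(Z, C) = -9 + 3*((6*6 + 690)/(-533 + Z)) = -9 + 3*((36 + 690)/(-533 + Z)) = -9 + 3*(726/(-533 + Z)) = -9 + 2178/(-533 + Z))
sqrt(v(-1005, -591) + 88976) = sqrt(9*(775 - 1*(-1005))/(-533 - 1005) + 88976) = sqrt(9*(775 + 1005)/(-1538) + 88976) = sqrt(9*(-1/1538)*1780 + 88976) = sqrt(-8010/769 + 88976) = sqrt(68414534/769) = sqrt(52610776646)/769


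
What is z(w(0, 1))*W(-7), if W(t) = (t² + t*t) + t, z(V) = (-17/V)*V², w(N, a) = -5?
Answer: 7735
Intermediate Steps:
z(V) = -17*V
W(t) = t + 2*t² (W(t) = (t² + t²) + t = 2*t² + t = t + 2*t²)
z(w(0, 1))*W(-7) = (-17*(-5))*(-7*(1 + 2*(-7))) = 85*(-7*(1 - 14)) = 85*(-7*(-13)) = 85*91 = 7735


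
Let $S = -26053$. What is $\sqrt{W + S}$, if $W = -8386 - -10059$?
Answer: $2 i \sqrt{6095} \approx 156.14 i$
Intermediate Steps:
$W = 1673$ ($W = -8386 + 10059 = 1673$)
$\sqrt{W + S} = \sqrt{1673 - 26053} = \sqrt{-24380} = 2 i \sqrt{6095}$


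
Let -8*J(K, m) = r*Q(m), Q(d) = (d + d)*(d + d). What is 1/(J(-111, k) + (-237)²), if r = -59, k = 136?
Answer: 1/601801 ≈ 1.6617e-6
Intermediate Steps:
Q(d) = 4*d² (Q(d) = (2*d)*(2*d) = 4*d²)
J(K, m) = 59*m²/2 (J(K, m) = -(-59)*4*m²/8 = -(-59)*m²/2 = 59*m²/2)
1/(J(-111, k) + (-237)²) = 1/((59/2)*136² + (-237)²) = 1/((59/2)*18496 + 56169) = 1/(545632 + 56169) = 1/601801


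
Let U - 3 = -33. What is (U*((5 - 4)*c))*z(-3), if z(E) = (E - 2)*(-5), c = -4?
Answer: 3000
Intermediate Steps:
U = -30 (U = 3 - 33 = -30)
z(E) = 10 - 5*E (z(E) = (-2 + E)*(-5) = 10 - 5*E)
(U*((5 - 4)*c))*z(-3) = (-30*(5 - 4)*(-4))*(10 - 5*(-3)) = (-30*(-4))*(10 + 15) = -30*(-4)*25 = 120*25 = 3000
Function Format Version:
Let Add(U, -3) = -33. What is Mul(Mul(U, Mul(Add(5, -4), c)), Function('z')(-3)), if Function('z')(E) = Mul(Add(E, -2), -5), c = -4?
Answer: 3000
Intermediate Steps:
U = -30 (U = Add(3, -33) = -30)
Function('z')(E) = Add(10, Mul(-5, E)) (Function('z')(E) = Mul(Add(-2, E), -5) = Add(10, Mul(-5, E)))
Mul(Mul(U, Mul(Add(5, -4), c)), Function('z')(-3)) = Mul(Mul(-30, Mul(Add(5, -4), -4)), Add(10, Mul(-5, -3))) = Mul(Mul(-30, Mul(1, -4)), Add(10, 15)) = Mul(Mul(-30, -4), 25) = Mul(120, 25) = 3000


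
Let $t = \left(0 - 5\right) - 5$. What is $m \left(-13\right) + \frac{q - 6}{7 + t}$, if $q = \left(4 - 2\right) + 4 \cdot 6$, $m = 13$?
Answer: $- \frac{527}{3} \approx -175.67$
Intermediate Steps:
$q = 26$ ($q = 2 + 24 = 26$)
$t = -10$ ($t = -5 - 5 = -10$)
$m \left(-13\right) + \frac{q - 6}{7 + t} = 13 \left(-13\right) + \frac{26 - 6}{7 - 10} = -169 + \frac{20}{-3} = -169 + 20 \left(- \frac{1}{3}\right) = -169 - \frac{20}{3} = - \frac{527}{3}$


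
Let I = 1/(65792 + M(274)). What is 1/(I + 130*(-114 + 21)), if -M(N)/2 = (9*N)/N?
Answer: -65774/795207659 ≈ -8.2713e-5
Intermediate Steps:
M(N) = -18 (M(N) = -2*9*N/N = -2*9 = -18)
I = 1/65774 (I = 1/(65792 - 18) = 1/65774 ≈ 1.5204e-5)
1/(I + 130*(-114 + 21)) = 1/(1/65774 + 130*(-114 + 21)) = 1/(1/65774 + 130*(-93)) = 1/(1/65774 - 12090) = 1/(-795207659/65774) = -65774/795207659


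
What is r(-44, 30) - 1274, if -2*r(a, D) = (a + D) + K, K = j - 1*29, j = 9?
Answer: -1257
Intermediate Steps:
K = -20 (K = 9 - 1*29 = 9 - 29 = -20)
r(a, D) = 10 - D/2 - a/2 (r(a, D) = -((a + D) - 20)/2 = -((D + a) - 20)/2 = -(-20 + D + a)/2 = 10 - D/2 - a/2)
r(-44, 30) - 1274 = (10 - ½*30 - ½*(-44)) - 1274 = (10 - 15 + 22) - 1274 = 17 - 1274 = -1257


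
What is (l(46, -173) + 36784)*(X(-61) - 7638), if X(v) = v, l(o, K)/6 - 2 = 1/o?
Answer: -6515748389/23 ≈ -2.8329e+8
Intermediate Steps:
l(o, K) = 12 + 6/o
(l(46, -173) + 36784)*(X(-61) - 7638) = ((12 + 6/46) + 36784)*(-61 - 7638) = ((12 + 6*(1/46)) + 36784)*(-7699) = ((12 + 3/23) + 36784)*(-7699) = (279/23 + 36784)*(-7699) = (846311/23)*(-7699) = -6515748389/23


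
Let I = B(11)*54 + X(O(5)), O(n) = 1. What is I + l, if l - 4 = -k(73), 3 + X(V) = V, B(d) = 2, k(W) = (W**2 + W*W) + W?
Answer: -10621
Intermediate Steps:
k(W) = W + 2*W**2 (k(W) = (W**2 + W**2) + W = 2*W**2 + W = W + 2*W**2)
X(V) = -3 + V
I = 106 (I = 2*54 + (-3 + 1) = 108 - 2 = 106)
l = -10727 (l = 4 - 73*(1 + 2*73) = 4 - 73*(1 + 146) = 4 - 73*147 = 4 - 1*10731 = 4 - 10731 = -10727)
I + l = 106 - 10727 = -10621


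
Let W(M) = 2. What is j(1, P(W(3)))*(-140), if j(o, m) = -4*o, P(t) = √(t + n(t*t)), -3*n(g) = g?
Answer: 560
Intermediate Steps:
n(g) = -g/3
P(t) = √(t - t²/3) (P(t) = √(t - t*t/3) = √(t - t²/3))
j(1, P(W(3)))*(-140) = -4*1*(-140) = -4*(-140) = 560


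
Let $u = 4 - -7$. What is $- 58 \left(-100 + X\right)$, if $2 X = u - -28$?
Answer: $4669$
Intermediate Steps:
$u = 11$ ($u = 4 + 7 = 11$)
$X = \frac{39}{2}$ ($X = \frac{11 - -28}{2} = \frac{11 + 28}{2} = \frac{1}{2} \cdot 39 = \frac{39}{2} \approx 19.5$)
$- 58 \left(-100 + X\right) = - 58 \left(-100 + \frac{39}{2}\right) = \left(-58\right) \left(- \frac{161}{2}\right) = 4669$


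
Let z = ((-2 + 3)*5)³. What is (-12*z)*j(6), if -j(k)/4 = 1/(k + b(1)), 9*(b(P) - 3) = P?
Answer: 27000/41 ≈ 658.54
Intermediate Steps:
b(P) = 3 + P/9
j(k) = -4/(28/9 + k) (j(k) = -4/(k + (3 + (⅑)*1)) = -4/(k + (3 + ⅑)) = -4/(k + 28/9) = -4/(28/9 + k))
z = 125 (z = (1*5)³ = 5³ = 125)
(-12*z)*j(6) = (-12*125)*(-36/(28 + 9*6)) = -(-54000)/(28 + 54) = -(-54000)/82 = -1500*(-18/41) = 27000/41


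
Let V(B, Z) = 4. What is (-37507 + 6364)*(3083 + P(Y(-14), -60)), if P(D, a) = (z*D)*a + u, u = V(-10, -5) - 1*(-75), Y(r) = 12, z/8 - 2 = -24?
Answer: -4044915126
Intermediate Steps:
z = -176 (z = 16 + 8*(-24) = 16 - 192 = -176)
u = 79 (u = 4 - 1*(-75) = 4 + 75 = 79)
P(D, a) = 79 - 176*D*a (P(D, a) = (-176*D)*a + 79 = -176*D*a + 79 = 79 - 176*D*a)
(-37507 + 6364)*(3083 + P(Y(-14), -60)) = (-37507 + 6364)*(3083 + (79 - 176*12*(-60))) = -31143*(3083 + (79 + 126720)) = -31143*(3083 + 126799) = -31143*129882 = -4044915126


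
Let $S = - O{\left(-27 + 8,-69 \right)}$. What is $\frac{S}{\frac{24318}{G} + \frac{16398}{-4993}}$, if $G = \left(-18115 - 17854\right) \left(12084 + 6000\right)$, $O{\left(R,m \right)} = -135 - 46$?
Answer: $- \frac{97974206042878}{1777736697897} \approx -55.112$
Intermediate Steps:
$O{\left(R,m \right)} = -181$
$G = -650463396$ ($G = \left(-35969\right) 18084 = -650463396$)
$S = 181$ ($S = \left(-1\right) \left(-181\right) = 181$)
$\frac{S}{\frac{24318}{G} + \frac{16398}{-4993}} = \frac{181}{\frac{24318}{-650463396} + \frac{16398}{-4993}} = \frac{181}{24318 \left(- \frac{1}{650463396}\right) + 16398 \left(- \frac{1}{4993}\right)} = \frac{181}{- \frac{4053}{108410566} - \frac{16398}{4993}} = \frac{181}{- \frac{1777736697897}{541293956038}} = 181 \left(- \frac{541293956038}{1777736697897}\right) = - \frac{97974206042878}{1777736697897}$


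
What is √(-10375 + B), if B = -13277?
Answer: 18*I*√73 ≈ 153.79*I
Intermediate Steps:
√(-10375 + B) = √(-10375 - 13277) = √(-23652) = 18*I*√73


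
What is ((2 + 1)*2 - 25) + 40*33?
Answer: 1301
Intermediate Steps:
((2 + 1)*2 - 25) + 40*33 = (3*2 - 25) + 1320 = (6 - 25) + 1320 = -19 + 1320 = 1301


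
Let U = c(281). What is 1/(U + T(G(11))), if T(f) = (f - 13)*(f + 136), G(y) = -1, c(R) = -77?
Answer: -1/1967 ≈ -0.00050839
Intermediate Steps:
U = -77
T(f) = (-13 + f)*(136 + f)
1/(U + T(G(11))) = 1/(-77 + (-1768 + (-1)² + 123*(-1))) = 1/(-77 + (-1768 + 1 - 123)) = 1/(-77 - 1890) = 1/(-1967) = -1/1967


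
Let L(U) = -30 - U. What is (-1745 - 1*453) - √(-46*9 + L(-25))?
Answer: -2198 - I*√419 ≈ -2198.0 - 20.469*I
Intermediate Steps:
(-1745 - 1*453) - √(-46*9 + L(-25)) = (-1745 - 1*453) - √(-46*9 + (-30 - 1*(-25))) = (-1745 - 453) - √(-414 + (-30 + 25)) = -2198 - √(-414 - 5) = -2198 - √(-419) = -2198 - I*√419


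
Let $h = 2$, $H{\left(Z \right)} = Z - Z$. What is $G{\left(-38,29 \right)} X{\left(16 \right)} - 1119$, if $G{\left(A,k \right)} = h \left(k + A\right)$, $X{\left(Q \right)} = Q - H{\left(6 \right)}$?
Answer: $-1407$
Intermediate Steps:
$H{\left(Z \right)} = 0$
$X{\left(Q \right)} = Q$ ($X{\left(Q \right)} = Q - 0 = Q + 0 = Q$)
$G{\left(A,k \right)} = 2 A + 2 k$ ($G{\left(A,k \right)} = 2 \left(k + A\right) = 2 \left(A + k\right) = 2 A + 2 k$)
$G{\left(-38,29 \right)} X{\left(16 \right)} - 1119 = \left(2 \left(-38\right) + 2 \cdot 29\right) 16 - 1119 = \left(-76 + 58\right) 16 - 1119 = \left(-18\right) 16 - 1119 = -288 - 1119 = -1407$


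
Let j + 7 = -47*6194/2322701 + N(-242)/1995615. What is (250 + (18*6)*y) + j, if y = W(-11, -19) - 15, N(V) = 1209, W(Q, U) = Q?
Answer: -3963303214579012/1545072318705 ≈ -2565.1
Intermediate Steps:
y = -26 (y = -11 - 15 = -26)
j = -11008223331622/1545072318705 (j = -7 + (-47*6194/2322701 + 1209/1995615) = -7 + (-291118*1/2322701 + 1209*(1/1995615)) = -7 + (-291118/2322701 + 403/665205) = -7 - 192717100687/1545072318705 = -11008223331622/1545072318705 ≈ -7.1247)
(250 + (18*6)*y) + j = (250 + (18*6)*(-26)) - 11008223331622/1545072318705 = (250 + 108*(-26)) - 11008223331622/1545072318705 = (250 - 2808) - 11008223331622/1545072318705 = -2558 - 11008223331622/1545072318705 = -3963303214579012/1545072318705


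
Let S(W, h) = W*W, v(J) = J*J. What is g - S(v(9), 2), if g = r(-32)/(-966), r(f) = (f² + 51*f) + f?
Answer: -3168643/483 ≈ -6560.3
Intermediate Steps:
v(J) = J²
S(W, h) = W²
r(f) = f² + 52*f
g = 320/483 (g = -32*(52 - 32)/(-966) = -32*20*(-1/966) = -640*(-1/966) = 320/483 ≈ 0.66253)
g - S(v(9), 2) = 320/483 - (9²)² = 320/483 - 1*81² = 320/483 - 1*6561 = 320/483 - 6561 = -3168643/483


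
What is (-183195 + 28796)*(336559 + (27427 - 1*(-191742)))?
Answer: -85803847472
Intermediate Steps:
(-183195 + 28796)*(336559 + (27427 - 1*(-191742))) = -154399*(336559 + (27427 + 191742)) = -154399*(336559 + 219169) = -154399*555728 = -85803847472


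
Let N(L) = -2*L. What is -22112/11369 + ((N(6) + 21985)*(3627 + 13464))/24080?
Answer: 14182684307/909520 ≈ 15594.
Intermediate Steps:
-22112/11369 + ((N(6) + 21985)*(3627 + 13464))/24080 = -22112/11369 + ((-2*6 + 21985)*(3627 + 13464))/24080 = -22112*1/11369 + ((-12 + 21985)*17091)*(1/24080) = -22112/11369 + (21973*17091)*(1/24080) = -22112/11369 + 375540543*(1/24080) = -22112/11369 + 1247643/80 = 14182684307/909520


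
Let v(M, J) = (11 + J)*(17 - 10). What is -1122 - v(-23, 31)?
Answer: -1416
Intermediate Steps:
v(M, J) = 77 + 7*J (v(M, J) = (11 + J)*7 = 77 + 7*J)
-1122 - v(-23, 31) = -1122 - (77 + 7*31) = -1122 - (77 + 217) = -1122 - 1*294 = -1122 - 294 = -1416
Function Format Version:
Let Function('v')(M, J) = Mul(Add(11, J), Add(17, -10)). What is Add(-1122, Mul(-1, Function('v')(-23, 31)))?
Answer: -1416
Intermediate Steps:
Function('v')(M, J) = Add(77, Mul(7, J)) (Function('v')(M, J) = Mul(Add(11, J), 7) = Add(77, Mul(7, J)))
Add(-1122, Mul(-1, Function('v')(-23, 31))) = Add(-1122, Mul(-1, Add(77, Mul(7, 31)))) = Add(-1122, Mul(-1, Add(77, 217))) = Add(-1122, Mul(-1, 294)) = Add(-1122, -294) = -1416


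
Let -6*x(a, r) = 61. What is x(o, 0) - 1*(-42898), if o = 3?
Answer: 257327/6 ≈ 42888.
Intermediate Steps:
x(a, r) = -61/6 (x(a, r) = -⅙*61 = -61/6)
x(o, 0) - 1*(-42898) = -61/6 - 1*(-42898) = -61/6 + 42898 = 257327/6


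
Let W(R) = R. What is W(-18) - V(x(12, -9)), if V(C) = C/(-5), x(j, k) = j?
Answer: -78/5 ≈ -15.600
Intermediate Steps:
V(C) = -C/5 (V(C) = C*(-⅕) = -C/5)
W(-18) - V(x(12, -9)) = -18 - (-1)*12/5 = -18 - 1*(-12/5) = -18 + 12/5 = -78/5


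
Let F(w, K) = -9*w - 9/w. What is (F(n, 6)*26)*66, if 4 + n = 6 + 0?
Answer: -38610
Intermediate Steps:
n = 2 (n = -4 + (6 + 0) = -4 + 6 = 2)
(F(n, 6)*26)*66 = ((-9*2 - 9/2)*26)*66 = ((-18 - 9*½)*26)*66 = ((-18 - 9/2)*26)*66 = -45/2*26*66 = -585*66 = -38610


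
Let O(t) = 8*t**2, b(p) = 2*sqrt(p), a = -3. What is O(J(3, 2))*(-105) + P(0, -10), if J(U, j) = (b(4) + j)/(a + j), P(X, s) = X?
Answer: -30240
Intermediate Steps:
J(U, j) = (4 + j)/(-3 + j) (J(U, j) = (2*sqrt(4) + j)/(-3 + j) = (2*2 + j)/(-3 + j) = (4 + j)/(-3 + j))
O(J(3, 2))*(-105) + P(0, -10) = (8*((4 + 2)/(-3 + 2))**2)*(-105) + 0 = (8*(6/(-1))**2)*(-105) + 0 = (8*(-1*6)**2)*(-105) + 0 = (8*(-6)**2)*(-105) + 0 = (8*36)*(-105) + 0 = 288*(-105) + 0 = -30240 + 0 = -30240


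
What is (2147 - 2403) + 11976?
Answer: 11720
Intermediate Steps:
(2147 - 2403) + 11976 = -256 + 11976 = 11720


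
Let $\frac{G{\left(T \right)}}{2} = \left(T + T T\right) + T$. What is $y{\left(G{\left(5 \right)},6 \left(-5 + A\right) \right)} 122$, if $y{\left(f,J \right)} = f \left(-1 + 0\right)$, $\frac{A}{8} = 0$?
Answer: $-8540$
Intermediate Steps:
$A = 0$ ($A = 8 \cdot 0 = 0$)
$G{\left(T \right)} = 2 T^{2} + 4 T$ ($G{\left(T \right)} = 2 \left(\left(T + T T\right) + T\right) = 2 \left(\left(T + T^{2}\right) + T\right) = 2 \left(T^{2} + 2 T\right) = 2 T^{2} + 4 T$)
$y{\left(f,J \right)} = - f$ ($y{\left(f,J \right)} = f \left(-1\right) = - f$)
$y{\left(G{\left(5 \right)},6 \left(-5 + A\right) \right)} 122 = - 2 \cdot 5 \left(2 + 5\right) 122 = - 2 \cdot 5 \cdot 7 \cdot 122 = \left(-1\right) 70 \cdot 122 = \left(-70\right) 122 = -8540$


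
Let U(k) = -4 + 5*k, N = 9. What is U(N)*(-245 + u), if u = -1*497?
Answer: -30422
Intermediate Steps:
u = -497
U(N)*(-245 + u) = (-4 + 5*9)*(-245 - 497) = (-4 + 45)*(-742) = 41*(-742) = -30422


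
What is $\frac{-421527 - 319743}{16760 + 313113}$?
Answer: $- \frac{741270}{329873} \approx -2.2471$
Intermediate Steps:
$\frac{-421527 - 319743}{16760 + 313113} = - \frac{741270}{329873}$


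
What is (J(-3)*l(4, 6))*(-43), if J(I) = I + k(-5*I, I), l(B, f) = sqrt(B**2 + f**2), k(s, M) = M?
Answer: 516*sqrt(13) ≈ 1860.5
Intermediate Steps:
J(I) = 2*I (J(I) = I + I = 2*I)
(J(-3)*l(4, 6))*(-43) = ((2*(-3))*sqrt(4**2 + 6**2))*(-43) = -6*sqrt(16 + 36)*(-43) = -12*sqrt(13)*(-43) = 516*sqrt(13)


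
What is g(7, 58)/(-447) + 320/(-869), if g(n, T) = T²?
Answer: -3066356/388443 ≈ -7.8940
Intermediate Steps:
g(7, 58)/(-447) + 320/(-869) = 58²/(-447) + 320/(-869) = 3364*(-1/447) + 320*(-1/869) = -3364/447 - 320/869 = -3066356/388443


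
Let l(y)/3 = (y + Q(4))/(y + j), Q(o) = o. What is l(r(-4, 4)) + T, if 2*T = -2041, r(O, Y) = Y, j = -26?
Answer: -22475/22 ≈ -1021.6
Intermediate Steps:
l(y) = 3*(4 + y)/(-26 + y) (l(y) = 3*((y + 4)/(y - 26)) = 3*((4 + y)/(-26 + y)) = 3*(4 + y)/(-26 + y))
T = -2041/2 (T = (1/2)*(-2041) = -2041/2 ≈ -1020.5)
l(r(-4, 4)) + T = 3*(4 + 4)/(-26 + 4) - 2041/2 = 3*8/(-22) - 2041/2 = 3*(-1/22)*8 - 2041/2 = -12/11 - 2041/2 = -22475/22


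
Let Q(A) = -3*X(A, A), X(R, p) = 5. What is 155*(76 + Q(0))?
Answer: 9455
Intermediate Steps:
Q(A) = -15 (Q(A) = -3*5 = -15)
155*(76 + Q(0)) = 155*(76 - 15) = 155*61 = 9455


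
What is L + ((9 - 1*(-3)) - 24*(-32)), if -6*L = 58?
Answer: 2311/3 ≈ 770.33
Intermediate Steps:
L = -29/3 (L = -⅙*58 = -29/3 ≈ -9.6667)
L + ((9 - 1*(-3)) - 24*(-32)) = -29/3 + ((9 - 1*(-3)) - 24*(-32)) = -29/3 + ((9 + 3) + 768) = -29/3 + (12 + 768) = -29/3 + 780 = 2311/3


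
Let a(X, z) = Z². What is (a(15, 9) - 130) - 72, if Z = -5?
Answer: -177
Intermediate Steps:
a(X, z) = 25 (a(X, z) = (-5)² = 25)
(a(15, 9) - 130) - 72 = (25 - 130) - 72 = -105 - 72 = -177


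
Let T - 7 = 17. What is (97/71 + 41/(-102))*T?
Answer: 27932/1207 ≈ 23.142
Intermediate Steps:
T = 24 (T = 7 + 17 = 24)
(97/71 + 41/(-102))*T = (97/71 + 41/(-102))*24 = (97*(1/71) + 41*(-1/102))*24 = (97/71 - 41/102)*24 = (6983/7242)*24 = 27932/1207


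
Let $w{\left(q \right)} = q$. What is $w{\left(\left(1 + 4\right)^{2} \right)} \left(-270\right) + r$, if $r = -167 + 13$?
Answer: $-6904$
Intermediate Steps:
$r = -154$
$w{\left(\left(1 + 4\right)^{2} \right)} \left(-270\right) + r = \left(1 + 4\right)^{2} \left(-270\right) - 154 = 5^{2} \left(-270\right) - 154 = 25 \left(-270\right) - 154 = -6750 - 154 = -6904$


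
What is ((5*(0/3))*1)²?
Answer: 0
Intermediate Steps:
((5*(0/3))*1)² = ((5*(0*(⅓)))*1)² = ((5*0)*1)² = (0*1)² = 0² = 0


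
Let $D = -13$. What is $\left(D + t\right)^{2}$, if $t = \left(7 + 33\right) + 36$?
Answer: $3969$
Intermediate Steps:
$t = 76$ ($t = 40 + 36 = 76$)
$\left(D + t\right)^{2} = \left(-13 + 76\right)^{2} = 63^{2} = 3969$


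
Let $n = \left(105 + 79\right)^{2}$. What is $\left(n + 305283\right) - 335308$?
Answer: $3831$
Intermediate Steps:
$n = 33856$ ($n = 184^{2} = 33856$)
$\left(n + 305283\right) - 335308 = \left(33856 + 305283\right) - 335308 = 339139 - 335308 = 3831$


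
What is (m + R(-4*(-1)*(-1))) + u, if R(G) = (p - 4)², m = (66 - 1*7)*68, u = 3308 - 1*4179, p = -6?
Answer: 3241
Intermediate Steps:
u = -871 (u = 3308 - 4179 = -871)
m = 4012 (m = (66 - 7)*68 = 59*68 = 4012)
R(G) = 100 (R(G) = (-6 - 4)² = (-10)² = 100)
(m + R(-4*(-1)*(-1))) + u = (4012 + 100) - 871 = 4112 - 871 = 3241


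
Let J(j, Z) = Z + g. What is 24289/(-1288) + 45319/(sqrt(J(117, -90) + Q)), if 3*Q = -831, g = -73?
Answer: -24289/1288 - 45319*I*sqrt(110)/220 ≈ -18.858 - 2160.5*I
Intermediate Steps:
Q = -277 (Q = (1/3)*(-831) = -277)
J(j, Z) = -73 + Z (J(j, Z) = Z - 73 = -73 + Z)
24289/(-1288) + 45319/(sqrt(J(117, -90) + Q)) = 24289/(-1288) + 45319/(sqrt((-73 - 90) - 277)) = 24289*(-1/1288) + 45319/(sqrt(-163 - 277)) = -24289/1288 + 45319/(sqrt(-440)) = -24289/1288 + 45319/((2*I*sqrt(110))) = -24289/1288 + 45319*(-I*sqrt(110)/220) = -24289/1288 - 45319*I*sqrt(110)/220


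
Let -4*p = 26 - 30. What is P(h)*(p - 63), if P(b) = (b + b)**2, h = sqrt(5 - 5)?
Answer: 0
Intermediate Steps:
p = 1 (p = -(26 - 30)/4 = -1/4*(-4) = 1)
h = 0 (h = sqrt(0) = 0)
P(b) = 4*b**2 (P(b) = (2*b)**2 = 4*b**2)
P(h)*(p - 63) = (4*0**2)*(1 - 63) = (4*0)*(-62) = 0*(-62) = 0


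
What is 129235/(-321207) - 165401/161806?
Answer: -74038957417/51973219842 ≈ -1.4246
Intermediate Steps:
129235/(-321207) - 165401/161806 = 129235*(-1/321207) - 165401*1/161806 = -129235/321207 - 165401/161806 = -74038957417/51973219842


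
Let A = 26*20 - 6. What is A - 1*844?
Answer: -330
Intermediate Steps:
A = 514 (A = 520 - 6 = 514)
A - 1*844 = 514 - 1*844 = 514 - 844 = -330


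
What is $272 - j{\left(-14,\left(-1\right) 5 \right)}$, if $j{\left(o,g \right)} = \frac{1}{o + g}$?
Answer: $\frac{5169}{19} \approx 272.05$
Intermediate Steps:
$j{\left(o,g \right)} = \frac{1}{g + o}$
$272 - j{\left(-14,\left(-1\right) 5 \right)} = 272 - \frac{1}{\left(-1\right) 5 - 14} = 272 - \frac{1}{-5 - 14} = 272 - \frac{1}{-19} = 272 - - \frac{1}{19} = 272 + \frac{1}{19} = \frac{5169}{19}$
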